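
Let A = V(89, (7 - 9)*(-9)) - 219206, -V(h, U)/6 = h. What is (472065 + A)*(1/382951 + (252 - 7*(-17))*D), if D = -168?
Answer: -6022636906830275/382951 ≈ -1.5727e+10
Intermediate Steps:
V(h, U) = -6*h
A = -219740 (A = -6*89 - 219206 = -534 - 219206 = -219740)
(472065 + A)*(1/382951 + (252 - 7*(-17))*D) = (472065 - 219740)*(1/382951 + (252 - 7*(-17))*(-168)) = 252325*(1/382951 + (252 + 119)*(-168)) = 252325*(1/382951 + 371*(-168)) = 252325*(1/382951 - 62328) = 252325*(-23868569927/382951) = -6022636906830275/382951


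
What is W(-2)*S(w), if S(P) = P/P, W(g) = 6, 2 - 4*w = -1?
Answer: 6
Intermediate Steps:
w = ¾ (w = ½ - ¼*(-1) = ½ + ¼ = ¾ ≈ 0.75000)
S(P) = 1
W(-2)*S(w) = 6*1 = 6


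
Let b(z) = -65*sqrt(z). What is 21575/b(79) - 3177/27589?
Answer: -3177/27589 - 4315*sqrt(79)/1027 ≈ -37.459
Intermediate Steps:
21575/b(79) - 3177/27589 = 21575/((-65*sqrt(79))) - 3177/27589 = 21575*(-sqrt(79)/5135) - 3177*1/27589 = -4315*sqrt(79)/1027 - 3177/27589 = -3177/27589 - 4315*sqrt(79)/1027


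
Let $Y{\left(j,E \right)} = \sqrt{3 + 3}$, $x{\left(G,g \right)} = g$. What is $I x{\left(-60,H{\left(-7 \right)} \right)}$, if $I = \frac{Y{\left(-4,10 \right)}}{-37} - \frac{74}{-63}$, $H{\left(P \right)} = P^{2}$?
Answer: $\frac{518}{9} - \frac{49 \sqrt{6}}{37} \approx 54.312$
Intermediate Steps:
$Y{\left(j,E \right)} = \sqrt{6}$
$I = \frac{74}{63} - \frac{\sqrt{6}}{37}$ ($I = \frac{\sqrt{6}}{-37} - \frac{74}{-63} = \sqrt{6} \left(- \frac{1}{37}\right) - - \frac{74}{63} = - \frac{\sqrt{6}}{37} + \frac{74}{63} = \frac{74}{63} - \frac{\sqrt{6}}{37} \approx 1.1084$)
$I x{\left(-60,H{\left(-7 \right)} \right)} = \left(\frac{74}{63} - \frac{\sqrt{6}}{37}\right) \left(-7\right)^{2} = \left(\frac{74}{63} - \frac{\sqrt{6}}{37}\right) 49 = \frac{518}{9} - \frac{49 \sqrt{6}}{37}$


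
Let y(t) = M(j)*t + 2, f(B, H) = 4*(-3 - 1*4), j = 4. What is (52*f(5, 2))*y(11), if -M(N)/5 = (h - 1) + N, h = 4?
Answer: 557648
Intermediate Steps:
M(N) = -15 - 5*N (M(N) = -5*((4 - 1) + N) = -5*(3 + N) = -15 - 5*N)
f(B, H) = -28 (f(B, H) = 4*(-3 - 4) = 4*(-7) = -28)
y(t) = 2 - 35*t (y(t) = (-15 - 5*4)*t + 2 = (-15 - 20)*t + 2 = -35*t + 2 = 2 - 35*t)
(52*f(5, 2))*y(11) = (52*(-28))*(2 - 35*11) = -1456*(2 - 385) = -1456*(-383) = 557648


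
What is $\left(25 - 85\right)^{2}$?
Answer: $3600$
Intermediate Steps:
$\left(25 - 85\right)^{2} = \left(-60\right)^{2} = 3600$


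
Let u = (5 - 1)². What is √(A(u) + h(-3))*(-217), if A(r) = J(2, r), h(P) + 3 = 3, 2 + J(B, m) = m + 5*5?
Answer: -217*√39 ≈ -1355.2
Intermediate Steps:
J(B, m) = 23 + m (J(B, m) = -2 + (m + 5*5) = -2 + (m + 25) = -2 + (25 + m) = 23 + m)
h(P) = 0 (h(P) = -3 + 3 = 0)
u = 16 (u = 4² = 16)
A(r) = 23 + r
√(A(u) + h(-3))*(-217) = √((23 + 16) + 0)*(-217) = √(39 + 0)*(-217) = √39*(-217) = -217*√39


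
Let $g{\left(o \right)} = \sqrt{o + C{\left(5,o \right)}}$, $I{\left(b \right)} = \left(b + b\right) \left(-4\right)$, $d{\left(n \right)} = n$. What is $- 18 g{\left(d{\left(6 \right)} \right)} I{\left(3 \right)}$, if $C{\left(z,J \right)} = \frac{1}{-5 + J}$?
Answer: $432 \sqrt{7} \approx 1143.0$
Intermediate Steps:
$I{\left(b \right)} = - 8 b$ ($I{\left(b \right)} = 2 b \left(-4\right) = - 8 b$)
$g{\left(o \right)} = \sqrt{o + \frac{1}{-5 + o}}$
$- 18 g{\left(d{\left(6 \right)} \right)} I{\left(3 \right)} = - 18 \sqrt{\frac{1 + 6 \left(-5 + 6\right)}{-5 + 6}} \left(\left(-8\right) 3\right) = - 18 \sqrt{\frac{1 + 6 \cdot 1}{1}} \left(-24\right) = - 18 \sqrt{1 \left(1 + 6\right)} \left(-24\right) = - 18 \sqrt{1 \cdot 7} \left(-24\right) = - 18 \sqrt{7} \left(-24\right) = 432 \sqrt{7}$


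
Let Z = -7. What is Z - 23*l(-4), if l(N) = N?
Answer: 85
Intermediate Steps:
Z - 23*l(-4) = -7 - 23*(-4) = -7 + 92 = 85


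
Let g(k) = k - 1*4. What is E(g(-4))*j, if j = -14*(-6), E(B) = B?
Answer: -672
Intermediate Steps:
g(k) = -4 + k (g(k) = k - 4 = -4 + k)
j = 84
E(g(-4))*j = (-4 - 4)*84 = -8*84 = -672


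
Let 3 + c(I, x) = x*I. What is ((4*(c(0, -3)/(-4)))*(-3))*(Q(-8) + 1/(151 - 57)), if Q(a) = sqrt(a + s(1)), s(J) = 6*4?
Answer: -3393/94 ≈ -36.096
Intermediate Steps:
c(I, x) = -3 + I*x (c(I, x) = -3 + x*I = -3 + I*x)
s(J) = 24
Q(a) = sqrt(24 + a) (Q(a) = sqrt(a + 24) = sqrt(24 + a))
((4*(c(0, -3)/(-4)))*(-3))*(Q(-8) + 1/(151 - 57)) = ((4*((-3 + 0*(-3))/(-4)))*(-3))*(sqrt(24 - 8) + 1/(151 - 57)) = ((4*((-3 + 0)*(-1/4)))*(-3))*(sqrt(16) + 1/94) = ((4*(-3*(-1/4)))*(-3))*(4 + 1/94) = ((4*(3/4))*(-3))*(377/94) = (3*(-3))*(377/94) = -9*377/94 = -3393/94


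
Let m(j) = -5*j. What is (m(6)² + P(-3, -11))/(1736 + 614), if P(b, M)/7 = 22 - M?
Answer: 1131/2350 ≈ 0.48128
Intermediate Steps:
P(b, M) = 154 - 7*M (P(b, M) = 7*(22 - M) = 154 - 7*M)
(m(6)² + P(-3, -11))/(1736 + 614) = ((-5*6)² + (154 - 7*(-11)))/(1736 + 614) = ((-30)² + (154 + 77))/2350 = (900 + 231)*(1/2350) = 1131*(1/2350) = 1131/2350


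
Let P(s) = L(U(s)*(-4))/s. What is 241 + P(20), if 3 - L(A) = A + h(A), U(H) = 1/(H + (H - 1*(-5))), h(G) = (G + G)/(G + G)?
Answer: 108497/450 ≈ 241.10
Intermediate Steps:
h(G) = 1 (h(G) = (2*G)/((2*G)) = (2*G)*(1/(2*G)) = 1)
U(H) = 1/(5 + 2*H) (U(H) = 1/(H + (H + 5)) = 1/(H + (5 + H)) = 1/(5 + 2*H))
L(A) = 2 - A (L(A) = 3 - (A + 1) = 3 - (1 + A) = 3 + (-1 - A) = 2 - A)
P(s) = (2 + 4/(5 + 2*s))/s (P(s) = (2 - (-4)/(5 + 2*s))/s = (2 + 4/(5 + 2*s))/s)
241 + P(20) = 241 + 2*(7 + 2*20)/(20*(5 + 2*20)) = 241 + 2*(1/20)*(7 + 40)/(5 + 40) = 241 + 2*(1/20)*47/45 = 241 + 2*(1/20)*(1/45)*47 = 241 + 47/450 = 108497/450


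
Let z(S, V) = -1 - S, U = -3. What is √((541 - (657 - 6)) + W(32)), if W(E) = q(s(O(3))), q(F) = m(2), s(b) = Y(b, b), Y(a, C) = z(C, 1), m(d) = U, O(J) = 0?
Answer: I*√113 ≈ 10.63*I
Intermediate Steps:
m(d) = -3
Y(a, C) = -1 - C
s(b) = -1 - b
q(F) = -3
W(E) = -3
√((541 - (657 - 6)) + W(32)) = √((541 - (657 - 6)) - 3) = √((541 - 1*651) - 3) = √((541 - 651) - 3) = √(-110 - 3) = √(-113) = I*√113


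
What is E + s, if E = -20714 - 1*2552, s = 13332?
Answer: -9934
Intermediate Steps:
E = -23266 (E = -20714 - 2552 = -23266)
E + s = -23266 + 13332 = -9934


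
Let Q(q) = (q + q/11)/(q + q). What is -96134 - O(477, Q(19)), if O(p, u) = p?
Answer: -96611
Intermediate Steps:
Q(q) = 6/11 (Q(q) = (q + q*(1/11))/((2*q)) = (q + q/11)*(1/(2*q)) = (12*q/11)*(1/(2*q)) = 6/11)
-96134 - O(477, Q(19)) = -96134 - 1*477 = -96134 - 477 = -96611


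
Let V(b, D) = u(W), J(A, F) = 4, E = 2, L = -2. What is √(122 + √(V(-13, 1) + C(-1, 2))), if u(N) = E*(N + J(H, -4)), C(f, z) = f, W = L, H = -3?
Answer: √(122 + √3) ≈ 11.123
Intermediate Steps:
W = -2
u(N) = 8 + 2*N (u(N) = 2*(N + 4) = 2*(4 + N) = 8 + 2*N)
V(b, D) = 4 (V(b, D) = 8 + 2*(-2) = 8 - 4 = 4)
√(122 + √(V(-13, 1) + C(-1, 2))) = √(122 + √(4 - 1)) = √(122 + √3)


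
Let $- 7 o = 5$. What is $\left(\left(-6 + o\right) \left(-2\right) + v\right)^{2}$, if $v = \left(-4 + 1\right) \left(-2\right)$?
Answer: $\frac{18496}{49} \approx 377.47$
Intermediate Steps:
$o = - \frac{5}{7}$ ($o = \left(- \frac{1}{7}\right) 5 = - \frac{5}{7} \approx -0.71429$)
$v = 6$ ($v = \left(-3\right) \left(-2\right) = 6$)
$\left(\left(-6 + o\right) \left(-2\right) + v\right)^{2} = \left(\left(-6 - \frac{5}{7}\right) \left(-2\right) + 6\right)^{2} = \left(\left(- \frac{47}{7}\right) \left(-2\right) + 6\right)^{2} = \left(\frac{94}{7} + 6\right)^{2} = \left(\frac{136}{7}\right)^{2} = \frac{18496}{49}$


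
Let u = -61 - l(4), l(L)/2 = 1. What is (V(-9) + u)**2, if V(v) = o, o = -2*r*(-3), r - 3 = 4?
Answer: 441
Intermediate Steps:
r = 7 (r = 3 + 4 = 7)
l(L) = 2 (l(L) = 2*1 = 2)
o = 42 (o = -2*7*(-3) = -14*(-3) = 42)
V(v) = 42
u = -63 (u = -61 - 1*2 = -61 - 2 = -63)
(V(-9) + u)**2 = (42 - 63)**2 = (-21)**2 = 441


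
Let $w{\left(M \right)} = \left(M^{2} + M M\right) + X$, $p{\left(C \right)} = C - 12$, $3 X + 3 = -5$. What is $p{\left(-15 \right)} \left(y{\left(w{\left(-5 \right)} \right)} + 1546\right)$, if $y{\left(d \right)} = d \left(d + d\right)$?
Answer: $-162726$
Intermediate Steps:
$X = - \frac{8}{3}$ ($X = -1 + \frac{1}{3} \left(-5\right) = -1 - \frac{5}{3} = - \frac{8}{3} \approx -2.6667$)
$p{\left(C \right)} = -12 + C$ ($p{\left(C \right)} = C - 12 = -12 + C$)
$w{\left(M \right)} = - \frac{8}{3} + 2 M^{2}$ ($w{\left(M \right)} = \left(M^{2} + M M\right) - \frac{8}{3} = \left(M^{2} + M^{2}\right) - \frac{8}{3} = 2 M^{2} - \frac{8}{3} = - \frac{8}{3} + 2 M^{2}$)
$y{\left(d \right)} = 2 d^{2}$ ($y{\left(d \right)} = d 2 d = 2 d^{2}$)
$p{\left(-15 \right)} \left(y{\left(w{\left(-5 \right)} \right)} + 1546\right) = \left(-12 - 15\right) \left(2 \left(- \frac{8}{3} + 2 \left(-5\right)^{2}\right)^{2} + 1546\right) = - 27 \left(2 \left(- \frac{8}{3} + 2 \cdot 25\right)^{2} + 1546\right) = - 27 \left(2 \left(- \frac{8}{3} + 50\right)^{2} + 1546\right) = - 27 \left(2 \left(\frac{142}{3}\right)^{2} + 1546\right) = - 27 \left(2 \cdot \frac{20164}{9} + 1546\right) = - 27 \left(\frac{40328}{9} + 1546\right) = \left(-27\right) \frac{54242}{9} = -162726$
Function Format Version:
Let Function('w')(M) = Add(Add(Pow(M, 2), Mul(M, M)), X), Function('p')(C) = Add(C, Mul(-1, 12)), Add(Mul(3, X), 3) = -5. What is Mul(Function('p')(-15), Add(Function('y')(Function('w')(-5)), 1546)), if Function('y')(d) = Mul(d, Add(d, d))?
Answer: -162726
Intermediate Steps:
X = Rational(-8, 3) (X = Add(-1, Mul(Rational(1, 3), -5)) = Add(-1, Rational(-5, 3)) = Rational(-8, 3) ≈ -2.6667)
Function('p')(C) = Add(-12, C) (Function('p')(C) = Add(C, -12) = Add(-12, C))
Function('w')(M) = Add(Rational(-8, 3), Mul(2, Pow(M, 2))) (Function('w')(M) = Add(Add(Pow(M, 2), Mul(M, M)), Rational(-8, 3)) = Add(Add(Pow(M, 2), Pow(M, 2)), Rational(-8, 3)) = Add(Mul(2, Pow(M, 2)), Rational(-8, 3)) = Add(Rational(-8, 3), Mul(2, Pow(M, 2))))
Function('y')(d) = Mul(2, Pow(d, 2)) (Function('y')(d) = Mul(d, Mul(2, d)) = Mul(2, Pow(d, 2)))
Mul(Function('p')(-15), Add(Function('y')(Function('w')(-5)), 1546)) = Mul(Add(-12, -15), Add(Mul(2, Pow(Add(Rational(-8, 3), Mul(2, Pow(-5, 2))), 2)), 1546)) = Mul(-27, Add(Mul(2, Pow(Add(Rational(-8, 3), Mul(2, 25)), 2)), 1546)) = Mul(-27, Add(Mul(2, Pow(Add(Rational(-8, 3), 50), 2)), 1546)) = Mul(-27, Add(Mul(2, Pow(Rational(142, 3), 2)), 1546)) = Mul(-27, Add(Mul(2, Rational(20164, 9)), 1546)) = Mul(-27, Add(Rational(40328, 9), 1546)) = Mul(-27, Rational(54242, 9)) = -162726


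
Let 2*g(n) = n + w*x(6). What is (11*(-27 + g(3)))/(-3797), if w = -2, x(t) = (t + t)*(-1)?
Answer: 297/7594 ≈ 0.039110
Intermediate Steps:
x(t) = -2*t (x(t) = (2*t)*(-1) = -2*t)
g(n) = 12 + n/2 (g(n) = (n - (-4)*6)/2 = (n - 2*(-12))/2 = (n + 24)/2 = (24 + n)/2 = 12 + n/2)
(11*(-27 + g(3)))/(-3797) = (11*(-27 + (12 + (1/2)*3)))/(-3797) = (11*(-27 + (12 + 3/2)))*(-1/3797) = (11*(-27 + 27/2))*(-1/3797) = (11*(-27/2))*(-1/3797) = -297/2*(-1/3797) = 297/7594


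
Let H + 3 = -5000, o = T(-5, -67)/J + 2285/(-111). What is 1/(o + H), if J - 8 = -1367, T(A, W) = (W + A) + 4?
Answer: -50283/252598438 ≈ -0.00019906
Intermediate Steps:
T(A, W) = 4 + A + W (T(A, W) = (A + W) + 4 = 4 + A + W)
J = -1359 (J = 8 - 1367 = -1359)
o = -1032589/50283 (o = (4 - 5 - 67)/(-1359) + 2285/(-111) = -68*(-1/1359) + 2285*(-1/111) = 68/1359 - 2285/111 = -1032589/50283 ≈ -20.536)
H = -5003 (H = -3 - 5000 = -5003)
1/(o + H) = 1/(-1032589/50283 - 5003) = 1/(-252598438/50283) = -50283/252598438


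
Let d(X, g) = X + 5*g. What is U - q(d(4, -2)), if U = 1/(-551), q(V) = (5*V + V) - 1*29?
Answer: 35814/551 ≈ 64.998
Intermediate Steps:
q(V) = -29 + 6*V (q(V) = 6*V - 29 = -29 + 6*V)
U = -1/551 ≈ -0.0018149
U - q(d(4, -2)) = -1/551 - (-29 + 6*(4 + 5*(-2))) = -1/551 - (-29 + 6*(4 - 10)) = -1/551 - (-29 + 6*(-6)) = -1/551 - (-29 - 36) = -1/551 - 1*(-65) = -1/551 + 65 = 35814/551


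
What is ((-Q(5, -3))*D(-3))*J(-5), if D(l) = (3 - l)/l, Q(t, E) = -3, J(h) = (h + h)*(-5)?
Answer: -300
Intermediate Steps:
J(h) = -10*h (J(h) = (2*h)*(-5) = -10*h)
D(l) = (3 - l)/l
((-Q(5, -3))*D(-3))*J(-5) = ((-1*(-3))*((3 - 1*(-3))/(-3)))*(-10*(-5)) = (3*(-(3 + 3)/3))*50 = (3*(-1/3*6))*50 = (3*(-2))*50 = -6*50 = -300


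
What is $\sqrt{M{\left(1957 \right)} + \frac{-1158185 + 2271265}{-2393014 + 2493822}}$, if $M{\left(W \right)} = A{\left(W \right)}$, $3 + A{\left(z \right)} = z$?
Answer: $\frac{\sqrt{312019522889}}{12601} \approx 44.329$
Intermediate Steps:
$A{\left(z \right)} = -3 + z$
$M{\left(W \right)} = -3 + W$
$\sqrt{M{\left(1957 \right)} + \frac{-1158185 + 2271265}{-2393014 + 2493822}} = \sqrt{\left(-3 + 1957\right) + \frac{-1158185 + 2271265}{-2393014 + 2493822}} = \sqrt{1954 + \frac{1113080}{100808}} = \sqrt{1954 + 1113080 \cdot \frac{1}{100808}} = \sqrt{1954 + \frac{139135}{12601}} = \sqrt{\frac{24761489}{12601}} = \frac{\sqrt{312019522889}}{12601}$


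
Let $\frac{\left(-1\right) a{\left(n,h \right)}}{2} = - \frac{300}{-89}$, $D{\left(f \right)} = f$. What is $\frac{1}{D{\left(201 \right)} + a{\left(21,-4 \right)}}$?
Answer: $\frac{89}{17289} \approx 0.0051478$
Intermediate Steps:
$a{\left(n,h \right)} = - \frac{600}{89}$ ($a{\left(n,h \right)} = - 2 \left(- \frac{300}{-89}\right) = - 2 \left(\left(-300\right) \left(- \frac{1}{89}\right)\right) = \left(-2\right) \frac{300}{89} = - \frac{600}{89}$)
$\frac{1}{D{\left(201 \right)} + a{\left(21,-4 \right)}} = \frac{1}{201 - \frac{600}{89}} = \frac{1}{\frac{17289}{89}} = \frac{89}{17289}$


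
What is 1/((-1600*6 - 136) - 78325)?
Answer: -1/88061 ≈ -1.1356e-5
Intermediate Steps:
1/((-1600*6 - 136) - 78325) = 1/((-80*120 - 136) - 78325) = 1/((-9600 - 136) - 78325) = 1/(-9736 - 78325) = 1/(-88061) = -1/88061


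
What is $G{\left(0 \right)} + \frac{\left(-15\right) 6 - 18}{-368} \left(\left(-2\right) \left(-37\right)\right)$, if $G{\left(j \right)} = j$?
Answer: $\frac{999}{46} \approx 21.717$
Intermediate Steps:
$G{\left(0 \right)} + \frac{\left(-15\right) 6 - 18}{-368} \left(\left(-2\right) \left(-37\right)\right) = 0 + \frac{\left(-15\right) 6 - 18}{-368} \left(\left(-2\right) \left(-37\right)\right) = 0 + \left(-90 - 18\right) \left(- \frac{1}{368}\right) 74 = 0 + \left(-108\right) \left(- \frac{1}{368}\right) 74 = 0 + \frac{27}{92} \cdot 74 = 0 + \frac{999}{46} = \frac{999}{46}$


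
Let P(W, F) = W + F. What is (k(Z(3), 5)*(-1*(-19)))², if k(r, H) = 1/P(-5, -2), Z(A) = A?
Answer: 361/49 ≈ 7.3673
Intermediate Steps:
P(W, F) = F + W
k(r, H) = -⅐ (k(r, H) = 1/(-2 - 5) = 1/(-7) = -⅐)
(k(Z(3), 5)*(-1*(-19)))² = (-(-1)*(-19)/7)² = (-⅐*19)² = (-19/7)² = 361/49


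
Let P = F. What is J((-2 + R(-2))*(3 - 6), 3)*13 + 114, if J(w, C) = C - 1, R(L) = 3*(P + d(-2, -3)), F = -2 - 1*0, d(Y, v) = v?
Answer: 140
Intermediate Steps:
F = -2 (F = -2 + 0 = -2)
P = -2
R(L) = -15 (R(L) = 3*(-2 - 3) = 3*(-5) = -15)
J(w, C) = -1 + C
J((-2 + R(-2))*(3 - 6), 3)*13 + 114 = (-1 + 3)*13 + 114 = 2*13 + 114 = 26 + 114 = 140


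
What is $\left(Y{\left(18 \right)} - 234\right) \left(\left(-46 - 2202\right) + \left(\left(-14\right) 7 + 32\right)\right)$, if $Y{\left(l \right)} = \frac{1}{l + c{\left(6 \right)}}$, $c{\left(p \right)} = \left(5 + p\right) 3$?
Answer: $\frac{27612962}{51} \approx 5.4143 \cdot 10^{5}$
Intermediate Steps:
$c{\left(p \right)} = 15 + 3 p$
$Y{\left(l \right)} = \frac{1}{33 + l}$ ($Y{\left(l \right)} = \frac{1}{l + \left(15 + 3 \cdot 6\right)} = \frac{1}{l + \left(15 + 18\right)} = \frac{1}{l + 33} = \frac{1}{33 + l}$)
$\left(Y{\left(18 \right)} - 234\right) \left(\left(-46 - 2202\right) + \left(\left(-14\right) 7 + 32\right)\right) = \left(\frac{1}{33 + 18} - 234\right) \left(\left(-46 - 2202\right) + \left(\left(-14\right) 7 + 32\right)\right) = \left(\frac{1}{51} - 234\right) \left(\left(-46 - 2202\right) + \left(-98 + 32\right)\right) = \left(\frac{1}{51} - 234\right) \left(-2248 - 66\right) = \left(- \frac{11933}{51}\right) \left(-2314\right) = \frac{27612962}{51}$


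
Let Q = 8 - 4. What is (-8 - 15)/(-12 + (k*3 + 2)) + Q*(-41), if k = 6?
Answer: -1335/8 ≈ -166.88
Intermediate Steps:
Q = 4
(-8 - 15)/(-12 + (k*3 + 2)) + Q*(-41) = (-8 - 15)/(-12 + (6*3 + 2)) + 4*(-41) = -23/(-12 + (18 + 2)) - 164 = -23/(-12 + 20) - 164 = -23/8 - 164 = -1335/8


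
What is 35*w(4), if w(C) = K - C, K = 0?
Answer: -140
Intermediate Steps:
w(C) = -C (w(C) = 0 - C = -C)
35*w(4) = 35*(-1*4) = 35*(-4) = -140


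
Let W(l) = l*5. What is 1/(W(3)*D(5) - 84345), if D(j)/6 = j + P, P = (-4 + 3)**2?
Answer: -1/83805 ≈ -1.1932e-5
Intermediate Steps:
P = 1 (P = (-1)**2 = 1)
W(l) = 5*l
D(j) = 6 + 6*j (D(j) = 6*(j + 1) = 6*(1 + j) = 6 + 6*j)
1/(W(3)*D(5) - 84345) = 1/((5*3)*(6 + 6*5) - 84345) = 1/(15*(6 + 30) - 84345) = 1/(15*36 - 84345) = 1/(540 - 84345) = 1/(-83805) = -1/83805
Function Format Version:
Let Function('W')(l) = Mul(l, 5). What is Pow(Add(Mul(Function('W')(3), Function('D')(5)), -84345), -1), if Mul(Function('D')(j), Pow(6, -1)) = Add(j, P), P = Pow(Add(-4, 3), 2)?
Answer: Rational(-1, 83805) ≈ -1.1932e-5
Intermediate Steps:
P = 1 (P = Pow(-1, 2) = 1)
Function('W')(l) = Mul(5, l)
Function('D')(j) = Add(6, Mul(6, j)) (Function('D')(j) = Mul(6, Add(j, 1)) = Mul(6, Add(1, j)) = Add(6, Mul(6, j)))
Pow(Add(Mul(Function('W')(3), Function('D')(5)), -84345), -1) = Pow(Add(Mul(Mul(5, 3), Add(6, Mul(6, 5))), -84345), -1) = Pow(Add(Mul(15, Add(6, 30)), -84345), -1) = Pow(Add(Mul(15, 36), -84345), -1) = Pow(Add(540, -84345), -1) = Pow(-83805, -1) = Rational(-1, 83805)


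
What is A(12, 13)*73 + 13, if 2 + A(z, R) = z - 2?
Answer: 597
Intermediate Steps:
A(z, R) = -4 + z (A(z, R) = -2 + (z - 2) = -2 + (-2 + z) = -4 + z)
A(12, 13)*73 + 13 = (-4 + 12)*73 + 13 = 8*73 + 13 = 584 + 13 = 597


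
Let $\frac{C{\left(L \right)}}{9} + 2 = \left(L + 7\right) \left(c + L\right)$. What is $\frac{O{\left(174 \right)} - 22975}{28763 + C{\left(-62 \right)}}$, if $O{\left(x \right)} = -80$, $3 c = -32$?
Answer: $- \frac{4611}{12943} \approx -0.35625$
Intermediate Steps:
$c = - \frac{32}{3}$ ($c = \frac{1}{3} \left(-32\right) = - \frac{32}{3} \approx -10.667$)
$C{\left(L \right)} = -18 + 9 \left(7 + L\right) \left(- \frac{32}{3} + L\right)$ ($C{\left(L \right)} = -18 + 9 \left(L + 7\right) \left(- \frac{32}{3} + L\right) = -18 + 9 \left(7 + L\right) \left(- \frac{32}{3} + L\right)$)
$\frac{O{\left(174 \right)} - 22975}{28763 + C{\left(-62 \right)}} = \frac{-80 - 22975}{28763 - \left(-1356 - 34596\right)} = - \frac{23055}{28763 + \left(-690 + 2046 + 9 \cdot 3844\right)} = - \frac{23055}{28763 + \left(-690 + 2046 + 34596\right)} = - \frac{23055}{28763 + 35952} = - \frac{23055}{64715} = \left(-23055\right) \frac{1}{64715} = - \frac{4611}{12943}$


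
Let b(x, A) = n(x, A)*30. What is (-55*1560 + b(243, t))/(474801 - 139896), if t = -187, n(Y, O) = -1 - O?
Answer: -5348/22327 ≈ -0.23953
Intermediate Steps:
b(x, A) = -30 - 30*A (b(x, A) = (-1 - A)*30 = -30 - 30*A)
(-55*1560 + b(243, t))/(474801 - 139896) = (-55*1560 + (-30 - 30*(-187)))/(474801 - 139896) = (-85800 + (-30 + 5610))/334905 = (-85800 + 5580)*(1/334905) = -80220*1/334905 = -5348/22327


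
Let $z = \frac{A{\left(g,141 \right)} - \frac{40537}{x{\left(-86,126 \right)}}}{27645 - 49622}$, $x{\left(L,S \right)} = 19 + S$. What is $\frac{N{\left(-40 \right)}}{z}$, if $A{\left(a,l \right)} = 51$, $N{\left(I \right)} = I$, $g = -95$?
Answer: $- \frac{63733300}{16571} \approx -3846.1$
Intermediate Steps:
$z = \frac{33142}{3186665}$ ($z = \frac{51 - \frac{40537}{19 + 126}}{27645 - 49622} = \frac{51 - \frac{40537}{145}}{-21977} = \left(51 - \frac{40537}{145}\right) \left(- \frac{1}{21977}\right) = \left(- \frac{33142}{145}\right) \left(- \frac{1}{21977}\right) = \frac{33142}{3186665} \approx 0.0104$)
$\frac{N{\left(-40 \right)}}{z} = - \frac{40}{\frac{33142}{3186665}} = \left(-40\right) \frac{3186665}{33142} = - \frac{63733300}{16571}$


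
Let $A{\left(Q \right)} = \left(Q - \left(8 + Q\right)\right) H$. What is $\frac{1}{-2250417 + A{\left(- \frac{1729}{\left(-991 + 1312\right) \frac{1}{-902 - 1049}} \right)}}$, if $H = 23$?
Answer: $- \frac{1}{2250601} \approx -4.4433 \cdot 10^{-7}$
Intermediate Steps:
$A{\left(Q \right)} = -184$ ($A{\left(Q \right)} = \left(Q - \left(8 + Q\right)\right) 23 = \left(-8\right) 23 = -184$)
$\frac{1}{-2250417 + A{\left(- \frac{1729}{\left(-991 + 1312\right) \frac{1}{-902 - 1049}} \right)}} = \frac{1}{-2250417 - 184} = \frac{1}{-2250601} = - \frac{1}{2250601}$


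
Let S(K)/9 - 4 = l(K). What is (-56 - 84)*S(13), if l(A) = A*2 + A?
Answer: -54180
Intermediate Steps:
l(A) = 3*A (l(A) = 2*A + A = 3*A)
S(K) = 36 + 27*K (S(K) = 36 + 9*(3*K) = 36 + 27*K)
(-56 - 84)*S(13) = (-56 - 84)*(36 + 27*13) = -140*(36 + 351) = -140*387 = -54180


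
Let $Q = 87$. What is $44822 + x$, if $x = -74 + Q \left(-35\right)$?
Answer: $41703$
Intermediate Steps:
$x = -3119$ ($x = -74 + 87 \left(-35\right) = -74 - 3045 = -3119$)
$44822 + x = 44822 - 3119 = 41703$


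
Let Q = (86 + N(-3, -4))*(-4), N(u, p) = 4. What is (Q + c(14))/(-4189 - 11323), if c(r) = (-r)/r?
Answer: 361/15512 ≈ 0.023272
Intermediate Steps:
c(r) = -1
Q = -360 (Q = (86 + 4)*(-4) = 90*(-4) = -360)
(Q + c(14))/(-4189 - 11323) = (-360 - 1)/(-4189 - 11323) = -361/(-15512) = -361*(-1/15512) = 361/15512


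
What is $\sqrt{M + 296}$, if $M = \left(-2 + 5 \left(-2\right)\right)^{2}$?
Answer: $2 \sqrt{110} \approx 20.976$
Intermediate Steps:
$M = 144$ ($M = \left(-2 - 10\right)^{2} = \left(-12\right)^{2} = 144$)
$\sqrt{M + 296} = \sqrt{144 + 296} = \sqrt{440} = 2 \sqrt{110}$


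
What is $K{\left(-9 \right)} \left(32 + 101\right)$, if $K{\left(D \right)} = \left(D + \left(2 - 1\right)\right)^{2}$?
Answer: $8512$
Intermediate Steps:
$K{\left(D \right)} = \left(1 + D\right)^{2}$ ($K{\left(D \right)} = \left(D + 1\right)^{2} = \left(1 + D\right)^{2}$)
$K{\left(-9 \right)} \left(32 + 101\right) = \left(1 - 9\right)^{2} \left(32 + 101\right) = \left(-8\right)^{2} \cdot 133 = 64 \cdot 133 = 8512$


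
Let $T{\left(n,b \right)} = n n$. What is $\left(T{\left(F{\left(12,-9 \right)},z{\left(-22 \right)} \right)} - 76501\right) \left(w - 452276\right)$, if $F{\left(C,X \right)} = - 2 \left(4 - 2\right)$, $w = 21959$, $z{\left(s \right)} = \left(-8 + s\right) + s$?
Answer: $32912795745$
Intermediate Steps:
$z{\left(s \right)} = -8 + 2 s$
$F{\left(C,X \right)} = -4$ ($F{\left(C,X \right)} = \left(-2\right) 2 = -4$)
$T{\left(n,b \right)} = n^{2}$
$\left(T{\left(F{\left(12,-9 \right)},z{\left(-22 \right)} \right)} - 76501\right) \left(w - 452276\right) = \left(\left(-4\right)^{2} - 76501\right) \left(21959 - 452276\right) = \left(16 - 76501\right) \left(-430317\right) = \left(-76485\right) \left(-430317\right) = 32912795745$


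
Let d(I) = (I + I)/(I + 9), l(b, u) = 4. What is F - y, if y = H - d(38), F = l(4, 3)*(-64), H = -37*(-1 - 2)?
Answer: -17173/47 ≈ -365.38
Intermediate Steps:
d(I) = 2*I/(9 + I) (d(I) = (2*I)/(9 + I) = 2*I/(9 + I))
H = 111 (H = -37*(-3) = 111)
F = -256 (F = 4*(-64) = -256)
y = 5141/47 (y = 111 - 2*38/(9 + 38) = 111 - 2*38/47 = 111 - 1*76/47 = 111 - 76/47 = 5141/47 ≈ 109.38)
F - y = -256 - 1*5141/47 = -256 - 5141/47 = -17173/47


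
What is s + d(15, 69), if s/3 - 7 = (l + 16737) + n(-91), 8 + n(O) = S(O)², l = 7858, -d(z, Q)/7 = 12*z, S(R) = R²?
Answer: 205797405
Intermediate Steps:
d(z, Q) = -84*z
n(O) = -8 + O⁴ (n(O) = -8 + (O²)² = -8 + O⁴)
s = 205798665 (s = 21 + 3*((7858 + 16737) + (-8 + (-91)⁴)) = 21 + 3*(24595 + (-8 + 68574961)) = 21 + 3*(24595 + 68574953) = 21 + 3*68599548 = 21 + 205798644 = 205798665)
s + d(15, 69) = 205798665 - 84*15 = 205798665 - 1260 = 205797405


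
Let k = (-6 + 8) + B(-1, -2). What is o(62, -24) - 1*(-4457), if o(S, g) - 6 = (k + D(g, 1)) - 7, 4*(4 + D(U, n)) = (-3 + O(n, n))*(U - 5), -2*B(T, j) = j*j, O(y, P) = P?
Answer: 8933/2 ≈ 4466.5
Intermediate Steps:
B(T, j) = -j²/2 (B(T, j) = -j*j/2 = -j²/2)
k = 0 (k = (-6 + 8) - ½*(-2)² = 2 - ½*4 = 2 - 2 = 0)
D(U, n) = -4 + (-5 + U)*(-3 + n)/4 (D(U, n) = -4 + ((-3 + n)*(U - 5))/4 = -4 + ((-3 + n)*(-5 + U))/4 = -4 + ((-5 + U)*(-3 + n))/4 = -4 + (-5 + U)*(-3 + n)/4)
o(S, g) = -5/2 - g/2 (o(S, g) = 6 + ((0 + (-¼ - 5/4*1 - 3*g/4 + (¼)*g*1)) - 7) = 6 + ((0 + (-¼ - 5/4 - 3*g/4 + g/4)) - 7) = 6 + ((0 + (-3/2 - g/2)) - 7) = 6 + ((-3/2 - g/2) - 7) = 6 + (-17/2 - g/2) = -5/2 - g/2)
o(62, -24) - 1*(-4457) = (-5/2 - ½*(-24)) - 1*(-4457) = (-5/2 + 12) + 4457 = 19/2 + 4457 = 8933/2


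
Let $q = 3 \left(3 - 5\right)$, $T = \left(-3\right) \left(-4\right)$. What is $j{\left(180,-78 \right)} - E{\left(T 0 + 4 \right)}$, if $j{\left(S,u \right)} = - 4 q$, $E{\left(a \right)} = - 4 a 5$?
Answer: $104$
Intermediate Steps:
$T = 12$
$q = -6$ ($q = 3 \left(-2\right) = -6$)
$E{\left(a \right)} = - 20 a$
$j{\left(S,u \right)} = 24$ ($j{\left(S,u \right)} = \left(-4\right) \left(-6\right) = 24$)
$j{\left(180,-78 \right)} - E{\left(T 0 + 4 \right)} = 24 - - 20 \left(12 \cdot 0 + 4\right) = 24 - - 20 \left(0 + 4\right) = 24 - \left(-20\right) 4 = 24 - -80 = 24 + 80 = 104$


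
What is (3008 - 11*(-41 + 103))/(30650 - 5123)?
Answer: 2326/25527 ≈ 0.091119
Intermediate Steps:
(3008 - 11*(-41 + 103))/(30650 - 5123) = (3008 - 11*62)/25527 = (3008 - 682)*(1/25527) = 2326*(1/25527) = 2326/25527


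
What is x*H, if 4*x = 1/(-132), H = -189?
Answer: 63/176 ≈ 0.35795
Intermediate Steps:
x = -1/528 (x = (1/4)/(-132) = (1/4)*(-1/132) = -1/528 ≈ -0.0018939)
x*H = -1/528*(-189) = 63/176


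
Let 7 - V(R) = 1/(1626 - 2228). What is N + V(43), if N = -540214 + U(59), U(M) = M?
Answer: -325169095/602 ≈ -5.4015e+5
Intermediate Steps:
N = -540155 (N = -540214 + 59 = -540155)
V(R) = 4215/602 (V(R) = 7 - 1/(1626 - 2228) = 7 - 1/(-602) = 7 - 1*(-1/602) = 7 + 1/602 = 4215/602)
N + V(43) = -540155 + 4215/602 = -325169095/602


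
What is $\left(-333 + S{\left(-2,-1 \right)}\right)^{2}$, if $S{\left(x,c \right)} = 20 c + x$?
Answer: $126025$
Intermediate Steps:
$S{\left(x,c \right)} = x + 20 c$
$\left(-333 + S{\left(-2,-1 \right)}\right)^{2} = \left(-333 + \left(-2 + 20 \left(-1\right)\right)\right)^{2} = \left(-333 - 22\right)^{2} = \left(-355\right)^{2} = 126025$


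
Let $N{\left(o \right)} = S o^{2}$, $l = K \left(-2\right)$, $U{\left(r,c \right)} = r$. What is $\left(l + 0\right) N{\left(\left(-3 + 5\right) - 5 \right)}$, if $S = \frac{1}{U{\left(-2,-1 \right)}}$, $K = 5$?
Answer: $45$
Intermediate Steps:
$S = - \frac{1}{2}$ ($S = \frac{1}{-2} = - \frac{1}{2} \approx -0.5$)
$l = -10$ ($l = 5 \left(-2\right) = -10$)
$N{\left(o \right)} = - \frac{o^{2}}{2}$
$\left(l + 0\right) N{\left(\left(-3 + 5\right) - 5 \right)} = \left(-10 + 0\right) \left(- \frac{\left(\left(-3 + 5\right) - 5\right)^{2}}{2}\right) = - 10 \left(- \frac{\left(2 - 5\right)^{2}}{2}\right) = - 10 \left(- \frac{\left(-3\right)^{2}}{2}\right) = - 10 \left(\left(- \frac{1}{2}\right) 9\right) = \left(-10\right) \left(- \frac{9}{2}\right) = 45$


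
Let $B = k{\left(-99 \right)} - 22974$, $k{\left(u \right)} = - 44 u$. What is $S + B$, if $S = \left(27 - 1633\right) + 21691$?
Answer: $1467$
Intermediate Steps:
$B = -18618$ ($B = \left(-44\right) \left(-99\right) - 22974 = 4356 - 22974 = -18618$)
$S = 20085$ ($S = \left(27 - 1633\right) + 21691 = -1606 + 21691 = 20085$)
$S + B = 20085 - 18618 = 1467$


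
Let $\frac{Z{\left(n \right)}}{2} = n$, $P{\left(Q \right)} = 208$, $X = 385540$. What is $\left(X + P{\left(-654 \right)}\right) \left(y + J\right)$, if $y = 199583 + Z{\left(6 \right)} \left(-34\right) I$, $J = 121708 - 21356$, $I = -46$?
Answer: $122939044844$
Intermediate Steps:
$Z{\left(n \right)} = 2 n$
$J = 100352$
$y = 218351$ ($y = 199583 + 2 \cdot 6 \left(-34\right) \left(-46\right) = 199583 + 12 \left(-34\right) \left(-46\right) = 199583 - -18768 = 199583 + 18768 = 218351$)
$\left(X + P{\left(-654 \right)}\right) \left(y + J\right) = \left(385540 + 208\right) \left(218351 + 100352\right) = 385748 \cdot 318703 = 122939044844$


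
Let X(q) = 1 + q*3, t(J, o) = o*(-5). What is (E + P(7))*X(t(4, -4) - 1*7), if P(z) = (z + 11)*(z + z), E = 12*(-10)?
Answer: 5280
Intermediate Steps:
t(J, o) = -5*o
E = -120
X(q) = 1 + 3*q
P(z) = 2*z*(11 + z) (P(z) = (11 + z)*(2*z) = 2*z*(11 + z))
(E + P(7))*X(t(4, -4) - 1*7) = (-120 + 2*7*(11 + 7))*(1 + 3*(-5*(-4) - 1*7)) = (-120 + 2*7*18)*(1 + 3*(20 - 7)) = (-120 + 252)*(1 + 3*13) = 132*(1 + 39) = 132*40 = 5280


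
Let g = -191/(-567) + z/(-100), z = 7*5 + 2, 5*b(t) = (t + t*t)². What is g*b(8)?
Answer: -30064/875 ≈ -34.359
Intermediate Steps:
b(t) = (t + t²)²/5 (b(t) = (t + t*t)²/5 = (t + t²)²/5)
z = 37 (z = 35 + 2 = 37)
g = -1879/56700 (g = -191/(-567) + 37/(-100) = -191*(-1/567) + 37*(-1/100) = 191/567 - 37/100 = -1879/56700 ≈ -0.033139)
g*b(8) = -1879*8²*(1 + 8)²/283500 = -1879*64*9²/283500 = -1879*64*81/283500 = -1879/56700*5184/5 = -30064/875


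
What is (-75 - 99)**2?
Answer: 30276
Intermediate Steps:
(-75 - 99)**2 = (-174)**2 = 30276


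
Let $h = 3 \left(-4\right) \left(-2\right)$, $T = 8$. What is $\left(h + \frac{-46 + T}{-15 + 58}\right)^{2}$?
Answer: $\frac{988036}{1849} \approx 534.36$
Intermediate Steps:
$h = 24$ ($h = \left(-12\right) \left(-2\right) = 24$)
$\left(h + \frac{-46 + T}{-15 + 58}\right)^{2} = \left(24 + \frac{-46 + 8}{-15 + 58}\right)^{2} = \left(24 - \frac{38}{43}\right)^{2} = \left(\frac{994}{43}\right)^{2} = \frac{988036}{1849}$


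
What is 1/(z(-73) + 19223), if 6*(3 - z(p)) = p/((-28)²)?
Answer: 4704/90439177 ≈ 5.2013e-5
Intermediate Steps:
z(p) = 3 - p/4704 (z(p) = 3 - p/(6*((-28)²)) = 3 - p/(6*784) = 3 - p/4704)
1/(z(-73) + 19223) = 1/((3 - 1/4704*(-73)) + 19223) = 1/((3 + 73/4704) + 19223) = 1/(14185/4704 + 19223) = 1/(90439177/4704) = 4704/90439177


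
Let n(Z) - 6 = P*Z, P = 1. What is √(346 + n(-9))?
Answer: 7*√7 ≈ 18.520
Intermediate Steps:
n(Z) = 6 + Z (n(Z) = 6 + 1*Z = 6 + Z)
√(346 + n(-9)) = √(346 + (6 - 9)) = √(346 - 3) = √343 = 7*√7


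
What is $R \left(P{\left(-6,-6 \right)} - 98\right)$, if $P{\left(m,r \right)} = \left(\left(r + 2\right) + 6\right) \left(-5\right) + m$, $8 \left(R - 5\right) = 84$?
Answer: $-1767$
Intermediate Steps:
$R = \frac{31}{2}$ ($R = 5 + \frac{1}{8} \cdot 84 = 5 + \frac{21}{2} = \frac{31}{2} \approx 15.5$)
$P{\left(m,r \right)} = -40 + m - 5 r$ ($P{\left(m,r \right)} = \left(\left(2 + r\right) + 6\right) \left(-5\right) + m = \left(8 + r\right) \left(-5\right) + m = \left(-40 - 5 r\right) + m = -40 + m - 5 r$)
$R \left(P{\left(-6,-6 \right)} - 98\right) = \frac{31 \left(\left(-40 - 6 - -30\right) - 98\right)}{2} = \frac{31 \left(\left(-40 - 6 + 30\right) - 98\right)}{2} = \frac{31 \left(-16 - 98\right)}{2} = \frac{31}{2} \left(-114\right) = -1767$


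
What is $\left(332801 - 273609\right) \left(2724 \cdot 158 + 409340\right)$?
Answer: $49705416544$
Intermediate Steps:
$\left(332801 - 273609\right) \left(2724 \cdot 158 + 409340\right) = 59192 \left(430392 + 409340\right) = 59192 \cdot 839732 = 49705416544$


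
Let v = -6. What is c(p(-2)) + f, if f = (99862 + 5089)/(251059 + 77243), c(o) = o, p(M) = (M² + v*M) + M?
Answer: 4701179/328302 ≈ 14.320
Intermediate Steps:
p(M) = M² - 5*M (p(M) = (M² - 6*M) + M = M² - 5*M)
f = 104951/328302 ≈ 0.31968
c(p(-2)) + f = -2*(-5 - 2) + 104951/328302 = -2*(-7) + 104951/328302 = 14 + 104951/328302 = 4701179/328302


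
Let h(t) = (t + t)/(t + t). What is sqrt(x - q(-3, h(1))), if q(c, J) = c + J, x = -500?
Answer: I*sqrt(498) ≈ 22.316*I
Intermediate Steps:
h(t) = 1 (h(t) = (2*t)/((2*t)) = (2*t)*(1/(2*t)) = 1)
q(c, J) = J + c
sqrt(x - q(-3, h(1))) = sqrt(-500 - (1 - 3)) = sqrt(-500 - 1*(-2)) = sqrt(-500 + 2) = sqrt(-498) = I*sqrt(498)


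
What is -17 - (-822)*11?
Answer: 9025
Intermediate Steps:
-17 - (-822)*11 = -17 - 137*(-66) = -17 + 9042 = 9025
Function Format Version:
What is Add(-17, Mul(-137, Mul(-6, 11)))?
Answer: 9025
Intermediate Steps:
Add(-17, Mul(-137, Mul(-6, 11))) = Add(-17, Mul(-137, -66)) = Add(-17, 9042) = 9025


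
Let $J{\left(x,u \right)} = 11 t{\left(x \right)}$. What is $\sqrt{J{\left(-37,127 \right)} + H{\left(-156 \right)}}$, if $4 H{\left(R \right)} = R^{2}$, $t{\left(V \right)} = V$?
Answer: $\sqrt{5677} \approx 75.346$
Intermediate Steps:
$J{\left(x,u \right)} = 11 x$
$H{\left(R \right)} = \frac{R^{2}}{4}$
$\sqrt{J{\left(-37,127 \right)} + H{\left(-156 \right)}} = \sqrt{11 \left(-37\right) + \frac{\left(-156\right)^{2}}{4}} = \sqrt{-407 + \frac{1}{4} \cdot 24336} = \sqrt{-407 + 6084} = \sqrt{5677}$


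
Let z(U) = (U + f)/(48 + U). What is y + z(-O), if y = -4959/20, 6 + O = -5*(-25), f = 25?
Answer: -350209/1420 ≈ -246.63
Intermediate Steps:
O = 119 (O = -6 - 5*(-25) = -6 + 125 = 119)
z(U) = (25 + U)/(48 + U) (z(U) = (U + 25)/(48 + U) = (25 + U)/(48 + U))
y = -4959/20 ≈ -247.95
y + z(-O) = -4959/20 + (25 - 1*119)/(48 - 1*119) = -4959/20 + (25 - 119)/(48 - 119) = -4959/20 - 94/(-71) = -4959/20 - 1/71*(-94) = -4959/20 + 94/71 = -350209/1420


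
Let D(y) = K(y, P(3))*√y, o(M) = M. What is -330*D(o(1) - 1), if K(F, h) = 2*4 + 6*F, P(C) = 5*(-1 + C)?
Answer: 0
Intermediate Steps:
P(C) = -5 + 5*C
K(F, h) = 8 + 6*F
D(y) = √y*(8 + 6*y) (D(y) = (8 + 6*y)*√y = √y*(8 + 6*y))
-330*D(o(1) - 1) = -330*√(1 - 1)*(8 + 6*(1 - 1)) = -330*√0*(8 + 6*0) = -0*(8 + 0) = -0*8 = -330*0 = 0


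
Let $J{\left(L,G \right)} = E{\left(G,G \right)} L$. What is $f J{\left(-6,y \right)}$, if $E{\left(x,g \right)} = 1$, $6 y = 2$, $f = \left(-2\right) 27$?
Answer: $324$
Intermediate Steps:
$f = -54$
$y = \frac{1}{3}$ ($y = \frac{1}{6} \cdot 2 = \frac{1}{3} \approx 0.33333$)
$J{\left(L,G \right)} = L$ ($J{\left(L,G \right)} = 1 L = L$)
$f J{\left(-6,y \right)} = \left(-54\right) \left(-6\right) = 324$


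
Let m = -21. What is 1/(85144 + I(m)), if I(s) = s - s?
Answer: 1/85144 ≈ 1.1745e-5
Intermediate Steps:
I(s) = 0
1/(85144 + I(m)) = 1/(85144 + 0) = 1/85144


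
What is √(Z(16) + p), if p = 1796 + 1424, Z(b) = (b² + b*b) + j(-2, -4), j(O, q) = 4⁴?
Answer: 2*√997 ≈ 63.151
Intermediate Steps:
j(O, q) = 256
Z(b) = 256 + 2*b² (Z(b) = (b² + b*b) + 256 = (b² + b²) + 256 = 2*b² + 256 = 256 + 2*b²)
p = 3220
√(Z(16) + p) = √((256 + 2*16²) + 3220) = √((256 + 2*256) + 3220) = √((256 + 512) + 3220) = √(768 + 3220) = √3988 = 2*√997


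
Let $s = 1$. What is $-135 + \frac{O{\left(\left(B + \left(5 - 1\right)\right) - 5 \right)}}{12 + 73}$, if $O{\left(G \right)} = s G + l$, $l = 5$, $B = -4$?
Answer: $-135$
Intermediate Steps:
$O{\left(G \right)} = 5 + G$ ($O{\left(G \right)} = 1 G + 5 = G + 5 = 5 + G$)
$-135 + \frac{O{\left(\left(B + \left(5 - 1\right)\right) - 5 \right)}}{12 + 73} = -135 + \frac{5 + \left(\left(-4 + \left(5 - 1\right)\right) - 5\right)}{12 + 73} = -135 + \frac{5 + \left(\left(-4 + 4\right) - 5\right)}{85} = -135 + \frac{5 + \left(0 - 5\right)}{85} = -135 + \frac{5 - 5}{85} = -135 + \frac{1}{85} \cdot 0 = -135 + 0 = -135$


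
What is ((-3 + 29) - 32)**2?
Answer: 36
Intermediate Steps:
((-3 + 29) - 32)**2 = (26 - 32)**2 = (-6)**2 = 36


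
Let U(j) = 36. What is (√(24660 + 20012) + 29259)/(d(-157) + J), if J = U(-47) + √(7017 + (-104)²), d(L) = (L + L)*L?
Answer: 28303206/47722073 - 9753*√17833/811275241 - 8*√12447434/2433825723 + 23216*√698/143166219 ≈ 0.59575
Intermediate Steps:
d(L) = 2*L² (d(L) = (2*L)*L = 2*L²)
J = 36 + √17833 (J = 36 + √(7017 + (-104)²) = 36 + √(7017 + 10816) = 36 + √17833 ≈ 169.54)
(√(24660 + 20012) + 29259)/(d(-157) + J) = (√(24660 + 20012) + 29259)/(2*(-157)² + (36 + √17833)) = (√44672 + 29259)/(2*24649 + (36 + √17833)) = (8*√698 + 29259)/(49298 + (36 + √17833)) = (29259 + 8*√698)/(49334 + √17833)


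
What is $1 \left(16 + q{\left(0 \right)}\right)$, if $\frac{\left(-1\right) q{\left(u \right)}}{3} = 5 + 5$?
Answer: $-14$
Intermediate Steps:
$q{\left(u \right)} = -30$ ($q{\left(u \right)} = - 3 \left(5 + 5\right) = \left(-3\right) 10 = -30$)
$1 \left(16 + q{\left(0 \right)}\right) = 1 \left(16 - 30\right) = 1 \left(-14\right) = -14$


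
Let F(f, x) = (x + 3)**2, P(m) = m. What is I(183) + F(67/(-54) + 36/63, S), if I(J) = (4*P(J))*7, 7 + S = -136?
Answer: 24724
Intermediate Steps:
S = -143 (S = -7 - 136 = -143)
I(J) = 28*J (I(J) = (4*J)*7 = 28*J)
F(f, x) = (3 + x)**2
I(183) + F(67/(-54) + 36/63, S) = 28*183 + (3 - 143)**2 = 5124 + (-140)**2 = 5124 + 19600 = 24724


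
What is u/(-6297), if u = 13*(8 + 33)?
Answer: -533/6297 ≈ -0.084643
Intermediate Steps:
u = 533 (u = 13*41 = 533)
u/(-6297) = 533/(-6297) = 533*(-1/6297) = -533/6297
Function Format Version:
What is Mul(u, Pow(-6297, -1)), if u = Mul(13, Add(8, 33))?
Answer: Rational(-533, 6297) ≈ -0.084643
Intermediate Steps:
u = 533 (u = Mul(13, 41) = 533)
Mul(u, Pow(-6297, -1)) = Mul(533, Pow(-6297, -1)) = Mul(533, Rational(-1, 6297)) = Rational(-533, 6297)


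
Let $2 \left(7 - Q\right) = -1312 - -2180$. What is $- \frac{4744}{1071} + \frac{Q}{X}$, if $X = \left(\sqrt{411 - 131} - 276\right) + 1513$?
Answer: $- \frac{2607831515}{546170373} + \frac{854 \sqrt{70}}{1529889} \approx -4.7701$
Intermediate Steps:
$Q = -427$ ($Q = 7 - \frac{-1312 - -2180}{2} = 7 - \frac{-1312 + 2180}{2} = 7 - 434 = -427$)
$X = 1237 + 2 \sqrt{70}$ ($X = \left(\sqrt{280} - 276\right) + 1513 = \left(2 \sqrt{70} - 276\right) + 1513 = \left(-276 + 2 \sqrt{70}\right) + 1513 = 1237 + 2 \sqrt{70} \approx 1253.7$)
$- \frac{4744}{1071} + \frac{Q}{X} = - \frac{4744}{1071} - \frac{427}{1237 + 2 \sqrt{70}}$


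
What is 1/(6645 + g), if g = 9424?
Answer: 1/16069 ≈ 6.2232e-5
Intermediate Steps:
1/(6645 + g) = 1/(6645 + 9424) = 1/16069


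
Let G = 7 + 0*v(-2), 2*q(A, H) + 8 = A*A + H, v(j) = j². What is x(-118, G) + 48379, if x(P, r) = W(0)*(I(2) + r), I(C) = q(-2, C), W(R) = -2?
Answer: 48367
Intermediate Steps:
q(A, H) = -4 + H/2 + A²/2 (q(A, H) = -4 + (A*A + H)/2 = -4 + (A² + H)/2 = -4 + (H + A²)/2 = -4 + (H/2 + A²/2) = -4 + H/2 + A²/2)
G = 7 (G = 7 + 0*(-2)² = 7 + 0*4 = 7 + 0 = 7)
I(C) = -2 + C/2 (I(C) = -4 + C/2 + (½)*(-2)² = -4 + C/2 + (½)*4 = -4 + C/2 + 2 = -2 + C/2)
x(P, r) = 2 - 2*r (x(P, r) = -2*((-2 + (½)*2) + r) = -2*((-2 + 1) + r) = -2*(-1 + r) = 2 - 2*r)
x(-118, G) + 48379 = (2 - 2*7) + 48379 = (2 - 14) + 48379 = -12 + 48379 = 48367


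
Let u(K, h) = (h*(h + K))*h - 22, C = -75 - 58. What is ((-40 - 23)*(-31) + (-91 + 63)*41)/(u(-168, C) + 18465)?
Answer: -805/5305946 ≈ -0.00015172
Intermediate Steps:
C = -133
u(K, h) = -22 + h²*(K + h) (u(K, h) = (h*(K + h))*h - 22 = h²*(K + h) - 22 = -22 + h²*(K + h))
((-40 - 23)*(-31) + (-91 + 63)*41)/(u(-168, C) + 18465) = ((-40 - 23)*(-31) + (-91 + 63)*41)/((-22 + (-133)³ - 168*(-133)²) + 18465) = (-63*(-31) - 28*41)/((-22 - 2352637 - 168*17689) + 18465) = (1953 - 1148)/((-22 - 2352637 - 2971752) + 18465) = 805/(-5324411 + 18465) = 805/(-5305946) = 805*(-1/5305946) = -805/5305946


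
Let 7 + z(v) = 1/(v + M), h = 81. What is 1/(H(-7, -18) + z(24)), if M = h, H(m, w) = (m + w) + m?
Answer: -105/4094 ≈ -0.025647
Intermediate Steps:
H(m, w) = w + 2*m
M = 81
z(v) = -7 + 1/(81 + v) (z(v) = -7 + 1/(v + 81) = -7 + 1/(81 + v))
1/(H(-7, -18) + z(24)) = 1/((-18 + 2*(-7)) + (-566 - 7*24)/(81 + 24)) = 1/((-18 - 14) + (-566 - 168)/105) = 1/(-32 + (1/105)*(-734)) = 1/(-32 - 734/105) = 1/(-4094/105) = -105/4094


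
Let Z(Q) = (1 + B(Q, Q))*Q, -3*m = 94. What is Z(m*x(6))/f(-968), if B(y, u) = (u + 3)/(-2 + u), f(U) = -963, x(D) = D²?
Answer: 84788/36273 ≈ 2.3375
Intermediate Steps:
m = -94/3 (m = -⅓*94 = -94/3 ≈ -31.333)
B(y, u) = (3 + u)/(-2 + u)
Z(Q) = Q*(1 + (3 + Q)/(-2 + Q)) (Z(Q) = (1 + (3 + Q)/(-2 + Q))*Q = Q*(1 + (3 + Q)/(-2 + Q)))
Z(m*x(6))/f(-968) = ((-94/3*6²)*(1 + 2*(-94/3*6²))/(-2 - 94/3*6²))/(-963) = ((-94/3*36)*(1 + 2*(-94/3*36))/(-2 - 94/3*36))*(-1/963) = -1128*(1 + 2*(-1128))/(-2 - 1128)*(-1/963) = -1128*(1 - 2256)/(-1130)*(-1/963) = -1128*(-1/1130)*(-2255)*(-1/963) = -254364/113*(-1/963) = 84788/36273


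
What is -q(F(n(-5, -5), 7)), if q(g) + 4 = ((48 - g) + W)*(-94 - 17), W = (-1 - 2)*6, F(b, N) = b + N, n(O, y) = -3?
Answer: 2890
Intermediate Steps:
F(b, N) = N + b
W = -18 (W = -3*6 = -18)
q(g) = -3334 + 111*g (q(g) = -4 + ((48 - g) - 18)*(-94 - 17) = -4 + (30 - g)*(-111) = -4 + (-3330 + 111*g) = -3334 + 111*g)
-q(F(n(-5, -5), 7)) = -(-3334 + 111*(7 - 3)) = -(-3334 + 111*4) = -(-3334 + 444) = -1*(-2890) = 2890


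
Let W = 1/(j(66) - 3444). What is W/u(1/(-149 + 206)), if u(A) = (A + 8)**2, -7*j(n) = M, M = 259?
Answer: -3249/727003369 ≈ -4.4690e-6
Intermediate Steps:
j(n) = -37 (j(n) = -1/7*259 = -37)
u(A) = (8 + A)**2
W = -1/3481 (W = 1/(-37 - 3444) = 1/(-3481) = -1/3481 ≈ -0.00028727)
W/u(1/(-149 + 206)) = -1/(3481*(8 + 1/(-149 + 206))**2) = -1/(3481*(8 + 1/57)**2) = -1/(3481*((457/57)**2)) = -1/(3481*208849/3249) = -1/3481*3249/208849 = -3249/727003369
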